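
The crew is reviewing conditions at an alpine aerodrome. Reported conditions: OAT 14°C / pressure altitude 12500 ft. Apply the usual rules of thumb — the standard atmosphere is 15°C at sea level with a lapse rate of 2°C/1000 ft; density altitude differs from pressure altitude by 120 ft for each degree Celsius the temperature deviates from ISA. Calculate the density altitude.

ISA temperature at 12500 ft = 15 − 2 × (12500/1000) = -10°C.
ISA deviation = 14 − (-10) = +24°C.
Density altitude = 12500 + 120 × (24) = 12500 + (+2880) = 15380 ft.

15380 ft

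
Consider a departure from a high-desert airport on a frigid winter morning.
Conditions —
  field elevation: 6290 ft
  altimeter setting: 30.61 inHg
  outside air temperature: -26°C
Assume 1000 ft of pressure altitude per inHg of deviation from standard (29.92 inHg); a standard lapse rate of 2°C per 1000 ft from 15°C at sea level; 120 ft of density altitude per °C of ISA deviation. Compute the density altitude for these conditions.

Pressure altitude = 6290 + (29.92 − 30.61) × 1000 = 6290 + (-690) = 5600 ft.
ISA temperature at 5600 ft = 15 − 2 × (5600/1000) = 3.8°C.
ISA deviation = -26 − 3.8 = -29.8°C.
Density altitude = 5600 + 120 × (-29.8) = 2024 ft.

2024 ft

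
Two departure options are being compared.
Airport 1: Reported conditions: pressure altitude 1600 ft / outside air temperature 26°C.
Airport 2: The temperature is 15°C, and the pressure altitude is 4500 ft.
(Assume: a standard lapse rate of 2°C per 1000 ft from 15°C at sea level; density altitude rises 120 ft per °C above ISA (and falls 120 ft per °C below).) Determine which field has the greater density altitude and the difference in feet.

Airport 1: ISA temp = 11.8°C, deviation +14.2°C, DA = 1600 + 120 × 14.2 = 3304 ft.
Airport 2: ISA temp = 6°C, deviation +9°C, DA = 4500 + 120 × 9 = 5580 ft.
Airport 2 is higher by 5580 − 3304 = 2276 ft.

Airport 2 by 2276 ft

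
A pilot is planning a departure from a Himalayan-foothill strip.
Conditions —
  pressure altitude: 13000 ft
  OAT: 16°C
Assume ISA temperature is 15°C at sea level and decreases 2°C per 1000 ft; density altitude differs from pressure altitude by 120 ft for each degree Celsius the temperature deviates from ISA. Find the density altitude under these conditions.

16240 ft

ISA temperature at 13000 ft = 15 − 2 × (13000/1000) = -11°C.
ISA deviation = 16 − (-11) = +27°C.
Density altitude = 13000 + 120 × (27) = 13000 + (+3240) = 16240 ft.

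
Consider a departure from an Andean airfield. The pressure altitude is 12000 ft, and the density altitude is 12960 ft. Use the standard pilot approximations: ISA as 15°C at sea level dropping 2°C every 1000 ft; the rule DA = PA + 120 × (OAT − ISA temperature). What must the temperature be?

-1°C

Density altitude − pressure altitude = 12960 − 12000 = +960 ft.
At 120 ft/°C that is an ISA deviation of 960/120 = +8°C.
ISA temperature at 12000 ft = 15 − 2 × (12000/1000) = -9°C.
OAT = ISA + deviation = -9 + (+8) = -1°C.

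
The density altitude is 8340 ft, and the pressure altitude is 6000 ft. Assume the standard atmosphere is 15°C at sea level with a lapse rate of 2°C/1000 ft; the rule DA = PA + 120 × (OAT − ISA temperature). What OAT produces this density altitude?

Density altitude − pressure altitude = 8340 − 6000 = +2340 ft.
At 120 ft/°C that is an ISA deviation of 2340/120 = +19.5°C.
ISA temperature at 6000 ft = 15 − 2 × (6000/1000) = 3°C.
OAT = ISA + deviation = 3 + (+19.5) = 22.5°C.

22.5°C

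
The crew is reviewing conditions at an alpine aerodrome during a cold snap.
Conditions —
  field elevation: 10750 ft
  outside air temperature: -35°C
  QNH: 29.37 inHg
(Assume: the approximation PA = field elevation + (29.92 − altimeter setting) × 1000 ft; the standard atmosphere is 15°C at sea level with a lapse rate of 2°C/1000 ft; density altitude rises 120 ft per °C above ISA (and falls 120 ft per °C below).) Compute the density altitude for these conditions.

Pressure altitude = 10750 + (29.92 − 29.37) × 1000 = 10750 + (+550) = 11300 ft.
ISA temperature at 11300 ft = 15 − 2 × (11300/1000) = -7.6°C.
ISA deviation = -35 − (-7.6) = -27.4°C.
Density altitude = 11300 + 120 × (-27.4) = 8012 ft.

8012 ft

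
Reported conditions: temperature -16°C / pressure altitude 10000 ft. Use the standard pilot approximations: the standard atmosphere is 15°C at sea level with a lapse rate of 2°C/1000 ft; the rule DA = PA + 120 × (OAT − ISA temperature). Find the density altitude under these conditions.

8680 ft

ISA temperature at 10000 ft = 15 − 2 × (10000/1000) = -5°C.
ISA deviation = -16 − (-5) = -11°C.
Density altitude = 10000 + 120 × (-11) = 10000 + (-1320) = 8680 ft.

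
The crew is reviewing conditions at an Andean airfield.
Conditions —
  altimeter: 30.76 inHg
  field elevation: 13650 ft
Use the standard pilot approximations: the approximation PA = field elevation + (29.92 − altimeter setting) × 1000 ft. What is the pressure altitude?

Pressure correction = (29.92 − 30.76) × 1000 = -840 ft.
Pressure altitude = 13650 + (-840) = 12810 ft.

12810 ft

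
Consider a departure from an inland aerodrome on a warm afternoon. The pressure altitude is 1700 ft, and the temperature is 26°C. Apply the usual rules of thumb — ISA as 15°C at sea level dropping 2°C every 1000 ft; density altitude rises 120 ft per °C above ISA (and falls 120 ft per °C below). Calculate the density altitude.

ISA temperature at 1700 ft = 15 − 2 × (1700/1000) = 11.6°C.
ISA deviation = 26 − 11.6 = +14.4°C.
Density altitude = 1700 + 120 × (14.4) = 1700 + (+1728) = 3428 ft.

3428 ft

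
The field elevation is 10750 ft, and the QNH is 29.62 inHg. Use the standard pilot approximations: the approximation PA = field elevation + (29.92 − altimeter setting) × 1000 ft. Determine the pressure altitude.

Pressure correction = (29.92 − 29.62) × 1000 = +300 ft.
Pressure altitude = 10750 + (+300) = 11050 ft.

11050 ft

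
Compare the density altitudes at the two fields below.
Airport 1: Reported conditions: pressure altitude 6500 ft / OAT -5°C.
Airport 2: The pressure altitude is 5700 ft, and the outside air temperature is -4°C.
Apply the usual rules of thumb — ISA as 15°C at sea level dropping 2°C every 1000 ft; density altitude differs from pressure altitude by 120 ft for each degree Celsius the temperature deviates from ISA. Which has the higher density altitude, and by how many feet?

Airport 1: ISA temp = 2°C, deviation -7°C, DA = 6500 + 120 × (-7) = 5660 ft.
Airport 2: ISA temp = 3.6°C, deviation -7.6°C, DA = 5700 + 120 × (-7.6) = 4788 ft.
Airport 1 is higher by 5660 − 4788 = 872 ft.

Airport 1 by 872 ft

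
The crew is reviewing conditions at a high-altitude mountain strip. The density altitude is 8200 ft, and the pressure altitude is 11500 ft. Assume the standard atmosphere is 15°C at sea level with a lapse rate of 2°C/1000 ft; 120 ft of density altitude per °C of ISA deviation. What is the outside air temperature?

Density altitude − pressure altitude = 8200 − 11500 = -3300 ft.
At 120 ft/°C that is an ISA deviation of -3300/120 = -27.5°C.
ISA temperature at 11500 ft = 15 − 2 × (11500/1000) = -8°C.
OAT = ISA + deviation = -8 + (-27.5) = -35.5°C.

-35.5°C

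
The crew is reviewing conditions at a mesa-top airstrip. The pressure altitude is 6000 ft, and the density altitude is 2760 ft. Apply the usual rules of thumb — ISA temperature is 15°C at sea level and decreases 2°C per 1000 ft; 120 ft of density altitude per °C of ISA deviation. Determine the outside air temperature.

Density altitude − pressure altitude = 2760 − 6000 = -3240 ft.
At 120 ft/°C that is an ISA deviation of -3240/120 = -27°C.
ISA temperature at 6000 ft = 15 − 2 × (6000/1000) = 3°C.
OAT = ISA + deviation = 3 + (-27) = -24°C.

-24°C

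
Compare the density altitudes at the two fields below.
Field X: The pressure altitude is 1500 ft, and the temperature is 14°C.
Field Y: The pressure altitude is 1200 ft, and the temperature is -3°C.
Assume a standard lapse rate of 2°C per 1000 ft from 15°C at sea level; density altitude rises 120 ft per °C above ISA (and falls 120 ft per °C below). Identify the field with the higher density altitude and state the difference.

Field X: ISA temp = 12°C, deviation +2°C, DA = 1500 + 120 × 2 = 1740 ft.
Field Y: ISA temp = 12.6°C, deviation -15.6°C, DA = 1200 + 120 × (-15.6) = -672 ft.
Field X is higher by 1740 − (-672) = 2412 ft.

Field X by 2412 ft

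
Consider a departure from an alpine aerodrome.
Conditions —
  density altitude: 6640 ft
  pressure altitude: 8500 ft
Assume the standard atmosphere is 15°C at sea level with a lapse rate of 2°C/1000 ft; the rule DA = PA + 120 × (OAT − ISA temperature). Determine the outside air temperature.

-17.5°C

Density altitude − pressure altitude = 6640 − 8500 = -1860 ft.
At 120 ft/°C that is an ISA deviation of -1860/120 = -15.5°C.
ISA temperature at 8500 ft = 15 − 2 × (8500/1000) = -2°C.
OAT = ISA + deviation = -2 + (-15.5) = -17.5°C.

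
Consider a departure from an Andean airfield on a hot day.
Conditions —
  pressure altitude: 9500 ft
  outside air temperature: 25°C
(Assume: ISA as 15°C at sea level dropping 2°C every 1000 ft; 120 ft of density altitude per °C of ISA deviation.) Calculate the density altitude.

ISA temperature at 9500 ft = 15 − 2 × (9500/1000) = -4°C.
ISA deviation = 25 − (-4) = +29°C.
Density altitude = 9500 + 120 × (29) = 9500 + (+3480) = 12980 ft.

12980 ft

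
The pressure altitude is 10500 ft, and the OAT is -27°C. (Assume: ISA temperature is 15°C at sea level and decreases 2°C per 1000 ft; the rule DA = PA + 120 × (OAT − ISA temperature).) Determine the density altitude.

ISA temperature at 10500 ft = 15 − 2 × (10500/1000) = -6°C.
ISA deviation = -27 − (-6) = -21°C.
Density altitude = 10500 + 120 × (-21) = 10500 + (-2520) = 7980 ft.

7980 ft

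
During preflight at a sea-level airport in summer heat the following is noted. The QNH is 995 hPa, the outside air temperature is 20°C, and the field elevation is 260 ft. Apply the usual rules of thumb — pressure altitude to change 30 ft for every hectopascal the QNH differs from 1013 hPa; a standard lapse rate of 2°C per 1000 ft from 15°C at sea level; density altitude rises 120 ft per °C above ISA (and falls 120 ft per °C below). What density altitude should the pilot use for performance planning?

Pressure altitude = 260 + (1013 − 995) × 30 = 260 + (+540) = 800 ft.
ISA temperature at 800 ft = 15 − 2 × (800/1000) = 13.4°C.
ISA deviation = 20 − 13.4 = +6.6°C.
Density altitude = 800 + 120 × (6.6) = 1592 ft.

1592 ft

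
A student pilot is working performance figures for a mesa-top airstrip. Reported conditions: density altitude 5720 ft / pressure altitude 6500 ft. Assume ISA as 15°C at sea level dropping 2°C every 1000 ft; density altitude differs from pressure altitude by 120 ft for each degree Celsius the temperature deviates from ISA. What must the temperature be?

Density altitude − pressure altitude = 5720 − 6500 = -780 ft.
At 120 ft/°C that is an ISA deviation of -780/120 = -6.5°C.
ISA temperature at 6500 ft = 15 − 2 × (6500/1000) = 2°C.
OAT = ISA + deviation = 2 + (-6.5) = -4.5°C.

-4.5°C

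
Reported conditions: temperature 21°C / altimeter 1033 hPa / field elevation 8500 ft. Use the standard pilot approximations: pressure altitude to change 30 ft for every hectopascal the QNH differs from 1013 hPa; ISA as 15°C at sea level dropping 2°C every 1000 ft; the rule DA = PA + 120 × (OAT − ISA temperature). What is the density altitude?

10516 ft

Pressure altitude = 8500 + (1013 − 1033) × 30 = 8500 + (-600) = 7900 ft.
ISA temperature at 7900 ft = 15 − 2 × (7900/1000) = -0.8°C.
ISA deviation = 21 − (-0.8) = +21.8°C.
Density altitude = 7900 + 120 × (21.8) = 10516 ft.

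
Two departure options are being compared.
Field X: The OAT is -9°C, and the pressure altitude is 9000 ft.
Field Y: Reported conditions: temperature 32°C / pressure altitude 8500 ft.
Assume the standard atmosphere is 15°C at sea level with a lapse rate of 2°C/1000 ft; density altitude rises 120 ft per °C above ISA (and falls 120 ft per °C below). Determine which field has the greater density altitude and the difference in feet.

Field X: ISA temp = -3°C, deviation -6°C, DA = 9000 + 120 × (-6) = 8280 ft.
Field Y: ISA temp = -2°C, deviation +34°C, DA = 8500 + 120 × 34 = 12580 ft.
Field Y is higher by 12580 − 8280 = 4300 ft.

Field Y by 4300 ft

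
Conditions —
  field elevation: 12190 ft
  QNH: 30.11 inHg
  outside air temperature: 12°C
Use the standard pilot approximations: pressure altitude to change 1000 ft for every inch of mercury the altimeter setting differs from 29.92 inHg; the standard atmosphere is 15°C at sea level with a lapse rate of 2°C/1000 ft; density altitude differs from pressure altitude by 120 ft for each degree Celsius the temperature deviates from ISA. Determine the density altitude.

14520 ft

Pressure altitude = 12190 + (29.92 − 30.11) × 1000 = 12190 + (-190) = 12000 ft.
ISA temperature at 12000 ft = 15 − 2 × (12000/1000) = -9°C.
ISA deviation = 12 − (-9) = +21°C.
Density altitude = 12000 + 120 × (21) = 14520 ft.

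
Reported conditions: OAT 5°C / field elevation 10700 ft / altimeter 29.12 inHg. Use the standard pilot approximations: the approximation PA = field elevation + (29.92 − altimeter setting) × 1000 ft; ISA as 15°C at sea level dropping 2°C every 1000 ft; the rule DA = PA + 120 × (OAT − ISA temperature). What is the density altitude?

Pressure altitude = 10700 + (29.92 − 29.12) × 1000 = 10700 + (+800) = 11500 ft.
ISA temperature at 11500 ft = 15 − 2 × (11500/1000) = -8°C.
ISA deviation = 5 − (-8) = +13°C.
Density altitude = 11500 + 120 × (13) = 13060 ft.

13060 ft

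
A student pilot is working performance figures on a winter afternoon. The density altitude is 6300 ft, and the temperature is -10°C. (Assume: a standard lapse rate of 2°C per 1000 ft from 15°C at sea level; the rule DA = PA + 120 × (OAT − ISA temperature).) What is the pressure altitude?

DA = PA + 120 × (OAT − (15 − 2·PA/1000)) = PA + 120·OAT − 1800 + 0.24·PA = 1.24·PA + 120·OAT − 1800.
So 1.24·PA = 6300 − 120 × (-10) + 1800 = 9300.
PA = 9300 / 1.24 = 7500 ft.

7500 ft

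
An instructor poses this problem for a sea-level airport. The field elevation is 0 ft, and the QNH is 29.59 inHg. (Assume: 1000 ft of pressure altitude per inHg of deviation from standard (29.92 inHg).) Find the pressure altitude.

330 ft

Pressure correction = (29.92 − 29.59) × 1000 = +330 ft.
Pressure altitude = 0 + (+330) = 330 ft.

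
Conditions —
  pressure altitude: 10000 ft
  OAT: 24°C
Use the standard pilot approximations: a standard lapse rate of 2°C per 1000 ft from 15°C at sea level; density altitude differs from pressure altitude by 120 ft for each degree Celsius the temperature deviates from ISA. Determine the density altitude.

13480 ft

ISA temperature at 10000 ft = 15 − 2 × (10000/1000) = -5°C.
ISA deviation = 24 − (-5) = +29°C.
Density altitude = 10000 + 120 × (29) = 10000 + (+3480) = 13480 ft.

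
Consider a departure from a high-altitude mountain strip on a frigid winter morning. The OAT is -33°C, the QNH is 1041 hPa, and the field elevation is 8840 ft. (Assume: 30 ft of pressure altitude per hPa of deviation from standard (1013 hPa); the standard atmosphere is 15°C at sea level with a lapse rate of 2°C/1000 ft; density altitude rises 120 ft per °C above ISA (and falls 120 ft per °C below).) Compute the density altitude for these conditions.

4160 ft

Pressure altitude = 8840 + (1013 − 1041) × 30 = 8840 + (-840) = 8000 ft.
ISA temperature at 8000 ft = 15 − 2 × (8000/1000) = -1°C.
ISA deviation = -33 − (-1) = -32°C.
Density altitude = 8000 + 120 × (-32) = 4160 ft.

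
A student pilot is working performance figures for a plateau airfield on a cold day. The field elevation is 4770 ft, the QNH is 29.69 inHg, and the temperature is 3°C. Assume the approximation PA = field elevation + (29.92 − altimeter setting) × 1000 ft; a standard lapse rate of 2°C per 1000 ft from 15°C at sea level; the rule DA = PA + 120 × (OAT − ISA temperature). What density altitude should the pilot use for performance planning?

Pressure altitude = 4770 + (29.92 − 29.69) × 1000 = 4770 + (+230) = 5000 ft.
ISA temperature at 5000 ft = 15 − 2 × (5000/1000) = 5°C.
ISA deviation = 3 − 5 = -2°C.
Density altitude = 5000 + 120 × (-2) = 4760 ft.

4760 ft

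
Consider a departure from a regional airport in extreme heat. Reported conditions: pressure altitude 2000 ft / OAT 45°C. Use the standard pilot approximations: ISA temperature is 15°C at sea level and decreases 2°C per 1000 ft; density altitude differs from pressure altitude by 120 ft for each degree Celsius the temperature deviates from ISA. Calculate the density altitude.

6080 ft

ISA temperature at 2000 ft = 15 − 2 × (2000/1000) = 11°C.
ISA deviation = 45 − 11 = +34°C.
Density altitude = 2000 + 120 × (34) = 2000 + (+4080) = 6080 ft.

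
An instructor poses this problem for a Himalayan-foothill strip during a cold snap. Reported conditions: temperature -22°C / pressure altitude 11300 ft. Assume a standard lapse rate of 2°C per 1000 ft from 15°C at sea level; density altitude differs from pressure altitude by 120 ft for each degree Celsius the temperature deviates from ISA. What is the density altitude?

9572 ft

ISA temperature at 11300 ft = 15 − 2 × (11300/1000) = -7.6°C.
ISA deviation = -22 − (-7.6) = -14.4°C.
Density altitude = 11300 + 120 × (-14.4) = 11300 + (-1728) = 9572 ft.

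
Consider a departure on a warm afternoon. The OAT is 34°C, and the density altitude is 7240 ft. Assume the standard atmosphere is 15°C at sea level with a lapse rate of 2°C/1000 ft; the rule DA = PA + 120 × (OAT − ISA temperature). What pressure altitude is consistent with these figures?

4000 ft

DA = PA + 120 × (OAT − (15 − 2·PA/1000)) = PA + 120·OAT − 1800 + 0.24·PA = 1.24·PA + 120·OAT − 1800.
So 1.24·PA = 7240 − 120 × 34 + 1800 = 4960.
PA = 4960 / 1.24 = 4000 ft.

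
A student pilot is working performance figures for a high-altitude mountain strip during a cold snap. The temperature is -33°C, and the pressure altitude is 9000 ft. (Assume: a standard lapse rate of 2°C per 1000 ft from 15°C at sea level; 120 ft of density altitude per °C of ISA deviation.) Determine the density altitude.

ISA temperature at 9000 ft = 15 − 2 × (9000/1000) = -3°C.
ISA deviation = -33 − (-3) = -30°C.
Density altitude = 9000 + 120 × (-30) = 9000 + (-3600) = 5400 ft.

5400 ft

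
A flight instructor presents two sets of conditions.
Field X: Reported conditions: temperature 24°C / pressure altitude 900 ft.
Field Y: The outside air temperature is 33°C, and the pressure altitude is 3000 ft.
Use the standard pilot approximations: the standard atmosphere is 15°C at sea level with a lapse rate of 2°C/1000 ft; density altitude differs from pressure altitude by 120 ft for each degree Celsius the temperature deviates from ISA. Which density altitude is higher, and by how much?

Field X: ISA temp = 13.2°C, deviation +10.8°C, DA = 900 + 120 × 10.8 = 2196 ft.
Field Y: ISA temp = 9°C, deviation +24°C, DA = 3000 + 120 × 24 = 5880 ft.
Field Y is higher by 5880 − 2196 = 3684 ft.

Field Y by 3684 ft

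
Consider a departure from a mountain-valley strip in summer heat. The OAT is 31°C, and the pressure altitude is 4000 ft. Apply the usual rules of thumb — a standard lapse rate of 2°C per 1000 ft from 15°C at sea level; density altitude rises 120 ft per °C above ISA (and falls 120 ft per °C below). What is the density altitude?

6880 ft

ISA temperature at 4000 ft = 15 − 2 × (4000/1000) = 7°C.
ISA deviation = 31 − 7 = +24°C.
Density altitude = 4000 + 120 × (24) = 4000 + (+2880) = 6880 ft.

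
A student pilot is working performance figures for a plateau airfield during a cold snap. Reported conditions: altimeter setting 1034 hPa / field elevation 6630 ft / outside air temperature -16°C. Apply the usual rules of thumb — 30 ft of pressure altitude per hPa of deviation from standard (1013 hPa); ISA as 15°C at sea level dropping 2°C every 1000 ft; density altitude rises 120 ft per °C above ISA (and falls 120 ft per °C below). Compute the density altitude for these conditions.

3720 ft

Pressure altitude = 6630 + (1013 − 1034) × 30 = 6630 + (-630) = 6000 ft.
ISA temperature at 6000 ft = 15 − 2 × (6000/1000) = 3°C.
ISA deviation = -16 − 3 = -19°C.
Density altitude = 6000 + 120 × (-19) = 3720 ft.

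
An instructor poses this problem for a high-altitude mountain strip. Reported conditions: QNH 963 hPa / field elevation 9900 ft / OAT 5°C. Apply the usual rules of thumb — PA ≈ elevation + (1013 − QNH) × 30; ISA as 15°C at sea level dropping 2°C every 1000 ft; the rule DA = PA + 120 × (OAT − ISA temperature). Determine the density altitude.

Pressure altitude = 9900 + (1013 − 963) × 30 = 9900 + (+1500) = 11400 ft.
ISA temperature at 11400 ft = 15 − 2 × (11400/1000) = -7.8°C.
ISA deviation = 5 − (-7.8) = +12.8°C.
Density altitude = 11400 + 120 × (12.8) = 12936 ft.

12936 ft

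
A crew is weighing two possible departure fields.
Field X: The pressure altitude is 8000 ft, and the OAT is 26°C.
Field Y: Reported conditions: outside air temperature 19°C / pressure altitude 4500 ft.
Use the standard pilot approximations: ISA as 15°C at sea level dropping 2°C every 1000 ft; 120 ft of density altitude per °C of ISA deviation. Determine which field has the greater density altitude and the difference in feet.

Field X: ISA temp = -1°C, deviation +27°C, DA = 8000 + 120 × 27 = 11240 ft.
Field Y: ISA temp = 6°C, deviation +13°C, DA = 4500 + 120 × 13 = 6060 ft.
Field X is higher by 11240 − 6060 = 5180 ft.

Field X by 5180 ft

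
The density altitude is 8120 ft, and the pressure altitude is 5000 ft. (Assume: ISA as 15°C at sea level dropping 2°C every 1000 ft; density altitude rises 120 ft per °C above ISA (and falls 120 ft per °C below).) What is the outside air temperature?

31°C

Density altitude − pressure altitude = 8120 − 5000 = +3120 ft.
At 120 ft/°C that is an ISA deviation of 3120/120 = +26°C.
ISA temperature at 5000 ft = 15 − 2 × (5000/1000) = 5°C.
OAT = ISA + deviation = 5 + (+26) = 31°C.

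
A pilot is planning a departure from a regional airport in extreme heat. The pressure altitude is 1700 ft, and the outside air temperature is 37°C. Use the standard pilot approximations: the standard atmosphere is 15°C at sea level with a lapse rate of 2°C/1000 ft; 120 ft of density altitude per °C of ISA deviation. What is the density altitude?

ISA temperature at 1700 ft = 15 − 2 × (1700/1000) = 11.6°C.
ISA deviation = 37 − 11.6 = +25.4°C.
Density altitude = 1700 + 120 × (25.4) = 1700 + (+3048) = 4748 ft.

4748 ft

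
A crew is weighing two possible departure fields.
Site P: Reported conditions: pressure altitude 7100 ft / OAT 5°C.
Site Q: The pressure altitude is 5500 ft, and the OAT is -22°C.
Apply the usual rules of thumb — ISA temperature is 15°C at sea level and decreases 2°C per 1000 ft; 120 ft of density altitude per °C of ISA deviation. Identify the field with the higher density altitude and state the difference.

Site P by 5224 ft

Site P: ISA temp = 0.8°C, deviation +4.2°C, DA = 7100 + 120 × 4.2 = 7604 ft.
Site Q: ISA temp = 4°C, deviation -26°C, DA = 5500 + 120 × (-26) = 2380 ft.
Site P is higher by 7604 − 2380 = 5224 ft.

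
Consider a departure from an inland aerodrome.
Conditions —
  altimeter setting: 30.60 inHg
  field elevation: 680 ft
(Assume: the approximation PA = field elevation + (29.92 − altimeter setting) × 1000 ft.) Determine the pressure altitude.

Pressure correction = (29.92 − 30.60) × 1000 = -680 ft.
Pressure altitude = 680 + (-680) = 0 ft.

0 ft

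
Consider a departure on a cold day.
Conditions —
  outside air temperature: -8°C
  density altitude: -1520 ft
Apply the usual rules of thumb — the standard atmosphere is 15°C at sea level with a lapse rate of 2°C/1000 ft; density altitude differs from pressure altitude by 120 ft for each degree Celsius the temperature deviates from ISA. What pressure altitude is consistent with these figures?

DA = PA + 120 × (OAT − (15 − 2·PA/1000)) = PA + 120·OAT − 1800 + 0.24·PA = 1.24·PA + 120·OAT − 1800.
So 1.24·PA = -1520 − 120 × (-8) + 1800 = 1240.
PA = 1240 / 1.24 = 1000 ft.

1000 ft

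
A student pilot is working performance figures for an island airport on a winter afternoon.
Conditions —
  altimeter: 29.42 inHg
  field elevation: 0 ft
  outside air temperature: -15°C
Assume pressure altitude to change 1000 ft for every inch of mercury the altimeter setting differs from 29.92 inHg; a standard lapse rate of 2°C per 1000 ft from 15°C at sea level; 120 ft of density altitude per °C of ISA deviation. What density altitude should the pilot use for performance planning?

Pressure altitude = 0 + (29.92 − 29.42) × 1000 = 0 + (+500) = 500 ft.
ISA temperature at 500 ft = 15 − 2 × (500/1000) = 14°C.
ISA deviation = -15 − 14 = -29°C.
Density altitude = 500 + 120 × (-29) = -2980 ft.

-2980 ft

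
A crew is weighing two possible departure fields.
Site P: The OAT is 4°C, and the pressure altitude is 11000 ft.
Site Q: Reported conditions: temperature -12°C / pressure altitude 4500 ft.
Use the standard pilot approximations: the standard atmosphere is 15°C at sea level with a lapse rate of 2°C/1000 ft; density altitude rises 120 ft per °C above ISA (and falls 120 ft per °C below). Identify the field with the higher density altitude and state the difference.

Site P: ISA temp = -7°C, deviation +11°C, DA = 11000 + 120 × 11 = 12320 ft.
Site Q: ISA temp = 6°C, deviation -18°C, DA = 4500 + 120 × (-18) = 2340 ft.
Site P is higher by 12320 − 2340 = 9980 ft.

Site P by 9980 ft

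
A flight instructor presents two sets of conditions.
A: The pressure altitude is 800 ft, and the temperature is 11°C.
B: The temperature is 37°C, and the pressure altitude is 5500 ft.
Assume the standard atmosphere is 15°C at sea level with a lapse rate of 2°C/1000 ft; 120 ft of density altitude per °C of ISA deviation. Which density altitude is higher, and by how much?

B by 8948 ft

A: ISA temp = 13.4°C, deviation -2.4°C, DA = 800 + 120 × (-2.4) = 512 ft.
B: ISA temp = 4°C, deviation +33°C, DA = 5500 + 120 × 33 = 9460 ft.
B is higher by 9460 − 512 = 8948 ft.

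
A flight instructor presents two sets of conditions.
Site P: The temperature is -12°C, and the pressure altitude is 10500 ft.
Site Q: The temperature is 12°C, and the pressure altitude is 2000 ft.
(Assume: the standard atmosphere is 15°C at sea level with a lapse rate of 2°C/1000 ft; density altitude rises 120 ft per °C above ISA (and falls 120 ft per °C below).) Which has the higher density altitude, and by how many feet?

Site P by 7660 ft

Site P: ISA temp = -6°C, deviation -6°C, DA = 10500 + 120 × (-6) = 9780 ft.
Site Q: ISA temp = 11°C, deviation +1°C, DA = 2000 + 120 × 1 = 2120 ft.
Site P is higher by 9780 − 2120 = 7660 ft.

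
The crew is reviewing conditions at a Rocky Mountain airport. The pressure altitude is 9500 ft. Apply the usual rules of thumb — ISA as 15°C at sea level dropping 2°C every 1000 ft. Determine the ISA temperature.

-4°C

ISA temperature = 15 − 2 × (9500/1000) = 15 − 19 = -4°C.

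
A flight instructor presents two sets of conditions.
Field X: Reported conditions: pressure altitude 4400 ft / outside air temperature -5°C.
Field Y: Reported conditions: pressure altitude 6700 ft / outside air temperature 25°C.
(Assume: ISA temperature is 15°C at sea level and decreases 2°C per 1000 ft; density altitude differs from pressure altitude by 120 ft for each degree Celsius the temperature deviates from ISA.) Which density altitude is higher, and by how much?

Field X: ISA temp = 6.2°C, deviation -11.2°C, DA = 4400 + 120 × (-11.2) = 3056 ft.
Field Y: ISA temp = 1.6°C, deviation +23.4°C, DA = 6700 + 120 × 23.4 = 9508 ft.
Field Y is higher by 9508 − 3056 = 6452 ft.

Field Y by 6452 ft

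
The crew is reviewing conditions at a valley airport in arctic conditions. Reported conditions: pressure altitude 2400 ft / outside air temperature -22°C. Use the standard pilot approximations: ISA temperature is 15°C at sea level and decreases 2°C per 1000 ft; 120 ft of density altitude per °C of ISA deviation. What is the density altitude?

ISA temperature at 2400 ft = 15 − 2 × (2400/1000) = 10.2°C.
ISA deviation = -22 − 10.2 = -32.2°C.
Density altitude = 2400 + 120 × (-32.2) = 2400 + (-3864) = -1464 ft.

-1464 ft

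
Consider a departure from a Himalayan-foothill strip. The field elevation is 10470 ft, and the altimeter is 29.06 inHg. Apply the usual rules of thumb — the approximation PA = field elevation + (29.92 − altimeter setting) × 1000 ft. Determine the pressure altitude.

11330 ft

Pressure correction = (29.92 − 29.06) × 1000 = +860 ft.
Pressure altitude = 10470 + (+860) = 11330 ft.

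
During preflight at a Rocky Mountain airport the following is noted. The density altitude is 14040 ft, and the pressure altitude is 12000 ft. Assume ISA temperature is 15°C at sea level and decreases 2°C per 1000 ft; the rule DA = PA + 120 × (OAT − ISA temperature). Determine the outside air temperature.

Density altitude − pressure altitude = 14040 − 12000 = +2040 ft.
At 120 ft/°C that is an ISA deviation of 2040/120 = +17°C.
ISA temperature at 12000 ft = 15 − 2 × (12000/1000) = -9°C.
OAT = ISA + deviation = -9 + (+17) = 8°C.

8°C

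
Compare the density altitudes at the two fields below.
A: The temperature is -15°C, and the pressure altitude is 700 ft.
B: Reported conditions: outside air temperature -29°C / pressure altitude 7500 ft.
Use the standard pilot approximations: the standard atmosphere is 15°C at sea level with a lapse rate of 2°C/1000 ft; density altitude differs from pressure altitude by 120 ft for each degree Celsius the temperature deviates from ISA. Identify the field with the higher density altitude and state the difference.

B by 6752 ft

A: ISA temp = 13.6°C, deviation -28.6°C, DA = 700 + 120 × (-28.6) = -2732 ft.
B: ISA temp = 0°C, deviation -29°C, DA = 7500 + 120 × (-29) = 4020 ft.
B is higher by 4020 − (-2732) = 6752 ft.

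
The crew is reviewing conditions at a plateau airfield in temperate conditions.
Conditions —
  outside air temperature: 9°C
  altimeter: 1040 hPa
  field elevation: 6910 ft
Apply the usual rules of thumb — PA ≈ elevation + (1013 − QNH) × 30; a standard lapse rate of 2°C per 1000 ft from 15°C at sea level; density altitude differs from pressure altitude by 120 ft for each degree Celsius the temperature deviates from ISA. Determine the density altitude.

Pressure altitude = 6910 + (1013 − 1040) × 30 = 6910 + (-810) = 6100 ft.
ISA temperature at 6100 ft = 15 − 2 × (6100/1000) = 2.8°C.
ISA deviation = 9 − 2.8 = +6.2°C.
Density altitude = 6100 + 120 × (6.2) = 6844 ft.

6844 ft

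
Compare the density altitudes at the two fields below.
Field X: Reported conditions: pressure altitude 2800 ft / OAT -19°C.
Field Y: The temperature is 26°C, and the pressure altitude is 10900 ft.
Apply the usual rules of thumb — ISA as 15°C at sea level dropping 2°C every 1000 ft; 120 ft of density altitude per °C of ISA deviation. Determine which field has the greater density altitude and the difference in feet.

Field Y by 15444 ft

Field X: ISA temp = 9.4°C, deviation -28.4°C, DA = 2800 + 120 × (-28.4) = -608 ft.
Field Y: ISA temp = -6.8°C, deviation +32.8°C, DA = 10900 + 120 × 32.8 = 14836 ft.
Field Y is higher by 14836 − (-608) = 15444 ft.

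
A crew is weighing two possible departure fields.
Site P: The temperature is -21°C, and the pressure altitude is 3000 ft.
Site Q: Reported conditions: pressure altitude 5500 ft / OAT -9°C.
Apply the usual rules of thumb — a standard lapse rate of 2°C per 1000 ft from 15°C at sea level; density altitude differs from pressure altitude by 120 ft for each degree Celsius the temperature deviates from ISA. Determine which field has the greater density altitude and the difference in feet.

Site Q by 4540 ft

Site P: ISA temp = 9°C, deviation -30°C, DA = 3000 + 120 × (-30) = -600 ft.
Site Q: ISA temp = 4°C, deviation -13°C, DA = 5500 + 120 × (-13) = 3940 ft.
Site Q is higher by 3940 − (-600) = 4540 ft.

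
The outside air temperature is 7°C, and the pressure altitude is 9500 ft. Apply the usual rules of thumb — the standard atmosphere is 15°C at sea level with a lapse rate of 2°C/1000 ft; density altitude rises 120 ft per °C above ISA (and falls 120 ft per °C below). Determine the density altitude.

ISA temperature at 9500 ft = 15 − 2 × (9500/1000) = -4°C.
ISA deviation = 7 − (-4) = +11°C.
Density altitude = 9500 + 120 × (11) = 9500 + (+1320) = 10820 ft.

10820 ft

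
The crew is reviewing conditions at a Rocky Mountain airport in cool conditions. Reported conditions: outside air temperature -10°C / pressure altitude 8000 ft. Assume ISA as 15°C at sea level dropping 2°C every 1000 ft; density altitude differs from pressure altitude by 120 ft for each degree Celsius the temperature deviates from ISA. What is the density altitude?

ISA temperature at 8000 ft = 15 − 2 × (8000/1000) = -1°C.
ISA deviation = -10 − (-1) = -9°C.
Density altitude = 8000 + 120 × (-9) = 8000 + (-1080) = 6920 ft.

6920 ft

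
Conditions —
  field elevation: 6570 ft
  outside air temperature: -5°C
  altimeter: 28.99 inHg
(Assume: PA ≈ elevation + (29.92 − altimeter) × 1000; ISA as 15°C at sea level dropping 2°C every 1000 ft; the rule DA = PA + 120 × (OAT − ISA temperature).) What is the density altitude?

6900 ft

Pressure altitude = 6570 + (29.92 − 28.99) × 1000 = 6570 + (+930) = 7500 ft.
ISA temperature at 7500 ft = 15 − 2 × (7500/1000) = 0°C.
ISA deviation = -5 − 0 = -5°C.
Density altitude = 7500 + 120 × (-5) = 6900 ft.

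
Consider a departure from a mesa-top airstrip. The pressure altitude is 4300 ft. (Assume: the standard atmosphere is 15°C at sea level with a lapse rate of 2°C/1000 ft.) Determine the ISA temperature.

6.4°C

ISA temperature = 15 − 2 × (4300/1000) = 15 − 8.6 = 6.4°C.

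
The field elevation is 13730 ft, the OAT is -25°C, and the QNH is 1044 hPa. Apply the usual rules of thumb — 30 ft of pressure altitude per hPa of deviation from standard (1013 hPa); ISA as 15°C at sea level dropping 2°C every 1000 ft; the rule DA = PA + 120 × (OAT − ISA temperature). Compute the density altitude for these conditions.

11072 ft

Pressure altitude = 13730 + (1013 − 1044) × 30 = 13730 + (-930) = 12800 ft.
ISA temperature at 12800 ft = 15 − 2 × (12800/1000) = -10.6°C.
ISA deviation = -25 − (-10.6) = -14.4°C.
Density altitude = 12800 + 120 × (-14.4) = 11072 ft.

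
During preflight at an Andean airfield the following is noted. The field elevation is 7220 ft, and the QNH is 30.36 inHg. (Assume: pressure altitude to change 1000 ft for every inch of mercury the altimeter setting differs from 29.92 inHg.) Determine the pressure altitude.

6780 ft

Pressure correction = (29.92 − 30.36) × 1000 = -440 ft.
Pressure altitude = 7220 + (-440) = 6780 ft.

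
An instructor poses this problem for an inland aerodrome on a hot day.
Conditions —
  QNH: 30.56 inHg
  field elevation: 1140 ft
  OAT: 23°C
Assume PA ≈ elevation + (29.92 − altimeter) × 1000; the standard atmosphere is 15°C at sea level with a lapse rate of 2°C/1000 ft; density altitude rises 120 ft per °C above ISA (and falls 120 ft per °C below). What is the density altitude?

1580 ft

Pressure altitude = 1140 + (29.92 − 30.56) × 1000 = 1140 + (-640) = 500 ft.
ISA temperature at 500 ft = 15 − 2 × (500/1000) = 14°C.
ISA deviation = 23 − 14 = +9°C.
Density altitude = 500 + 120 × (9) = 1580 ft.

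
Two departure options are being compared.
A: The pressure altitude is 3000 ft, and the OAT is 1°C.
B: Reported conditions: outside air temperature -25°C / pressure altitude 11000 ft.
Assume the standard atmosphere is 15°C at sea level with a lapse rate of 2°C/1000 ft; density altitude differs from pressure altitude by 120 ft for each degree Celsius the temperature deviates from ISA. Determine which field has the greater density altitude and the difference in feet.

A: ISA temp = 9°C, deviation -8°C, DA = 3000 + 120 × (-8) = 2040 ft.
B: ISA temp = -7°C, deviation -18°C, DA = 11000 + 120 × (-18) = 8840 ft.
B is higher by 8840 − 2040 = 6800 ft.

B by 6800 ft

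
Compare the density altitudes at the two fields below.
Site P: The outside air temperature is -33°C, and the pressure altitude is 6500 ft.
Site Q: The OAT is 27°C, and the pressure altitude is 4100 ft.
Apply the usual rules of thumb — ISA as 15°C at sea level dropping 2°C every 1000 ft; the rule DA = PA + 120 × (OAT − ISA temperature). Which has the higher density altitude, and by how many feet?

Site P: ISA temp = 2°C, deviation -35°C, DA = 6500 + 120 × (-35) = 2300 ft.
Site Q: ISA temp = 6.8°C, deviation +20.2°C, DA = 4100 + 120 × 20.2 = 6524 ft.
Site Q is higher by 6524 − 2300 = 4224 ft.

Site Q by 4224 ft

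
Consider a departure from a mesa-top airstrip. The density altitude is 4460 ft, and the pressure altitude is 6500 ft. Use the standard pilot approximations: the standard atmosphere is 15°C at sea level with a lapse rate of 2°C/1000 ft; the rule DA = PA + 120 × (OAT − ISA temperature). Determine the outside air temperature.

Density altitude − pressure altitude = 4460 − 6500 = -2040 ft.
At 120 ft/°C that is an ISA deviation of -2040/120 = -17°C.
ISA temperature at 6500 ft = 15 − 2 × (6500/1000) = 2°C.
OAT = ISA + deviation = 2 + (-17) = -15°C.

-15°C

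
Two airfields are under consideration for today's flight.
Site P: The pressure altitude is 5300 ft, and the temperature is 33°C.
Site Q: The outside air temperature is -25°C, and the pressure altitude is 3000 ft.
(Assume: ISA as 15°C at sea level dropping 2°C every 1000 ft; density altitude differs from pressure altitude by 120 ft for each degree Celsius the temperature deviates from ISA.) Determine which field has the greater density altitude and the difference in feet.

Site P by 9812 ft

Site P: ISA temp = 4.4°C, deviation +28.6°C, DA = 5300 + 120 × 28.6 = 8732 ft.
Site Q: ISA temp = 9°C, deviation -34°C, DA = 3000 + 120 × (-34) = -1080 ft.
Site P is higher by 8732 − (-1080) = 9812 ft.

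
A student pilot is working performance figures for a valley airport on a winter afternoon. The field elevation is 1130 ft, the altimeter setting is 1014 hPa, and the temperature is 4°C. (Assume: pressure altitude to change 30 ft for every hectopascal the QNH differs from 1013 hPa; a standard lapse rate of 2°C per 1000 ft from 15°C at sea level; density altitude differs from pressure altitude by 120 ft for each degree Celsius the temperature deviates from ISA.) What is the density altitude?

44 ft

Pressure altitude = 1130 + (1013 − 1014) × 30 = 1130 + (-30) = 1100 ft.
ISA temperature at 1100 ft = 15 − 2 × (1100/1000) = 12.8°C.
ISA deviation = 4 − 12.8 = -8.8°C.
Density altitude = 1100 + 120 × (-8.8) = 44 ft.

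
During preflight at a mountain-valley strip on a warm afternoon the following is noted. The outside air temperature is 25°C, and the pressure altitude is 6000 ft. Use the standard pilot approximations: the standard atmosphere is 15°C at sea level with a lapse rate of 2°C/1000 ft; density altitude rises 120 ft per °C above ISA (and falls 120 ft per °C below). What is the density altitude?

8640 ft

ISA temperature at 6000 ft = 15 − 2 × (6000/1000) = 3°C.
ISA deviation = 25 − 3 = +22°C.
Density altitude = 6000 + 120 × (22) = 6000 + (+2640) = 8640 ft.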